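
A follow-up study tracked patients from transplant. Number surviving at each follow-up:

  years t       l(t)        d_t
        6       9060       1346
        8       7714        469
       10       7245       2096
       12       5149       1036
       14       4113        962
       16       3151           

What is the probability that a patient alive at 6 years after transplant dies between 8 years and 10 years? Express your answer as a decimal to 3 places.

This is the probability of reaching 8 but not 10, conditional on being alive at 6: (l(8) − l(10)) / l(6).
= (7714 − 7245) / 9060 = 469 / 9060 = 0.051766.

0.052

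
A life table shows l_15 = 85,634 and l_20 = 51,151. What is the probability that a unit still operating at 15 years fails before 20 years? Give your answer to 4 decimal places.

P(fail before 20 | operational at 15) = 1 − l_20/l_15 = 1 − 51,151/85,634 = (34,483)/85,634 = 0.402679.

0.4027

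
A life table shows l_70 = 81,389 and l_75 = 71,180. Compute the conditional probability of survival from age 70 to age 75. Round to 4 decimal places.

We want 5p70 = l_75/l_70.
The conditional survival probability is l_75/l_70 = 71,180/81,389 = 0.874565.

0.8746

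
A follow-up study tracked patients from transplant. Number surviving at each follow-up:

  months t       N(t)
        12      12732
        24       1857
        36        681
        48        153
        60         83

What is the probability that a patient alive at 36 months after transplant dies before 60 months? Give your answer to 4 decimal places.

0.8781

P(die before 60 | alive at 36) = 1 − N(60)/N(36) = 1 − 83/681 = (598)/681 = 0.878120.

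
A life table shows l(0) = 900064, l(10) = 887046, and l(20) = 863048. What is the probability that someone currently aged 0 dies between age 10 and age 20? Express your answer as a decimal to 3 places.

This is the probability of reaching 10 but not 20, conditional on being alive at 0: (l(10) − l(20)) / l(0).
= (887046 − 863048) / 900064 = 23998 / 900064 = 0.026663.

0.027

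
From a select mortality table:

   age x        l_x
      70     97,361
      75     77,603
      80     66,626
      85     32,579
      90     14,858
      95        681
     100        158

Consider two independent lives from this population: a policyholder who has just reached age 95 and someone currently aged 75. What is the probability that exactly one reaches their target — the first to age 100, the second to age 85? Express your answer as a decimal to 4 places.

p₁ = l_100/l_95 = 158/681 = 0.232012; p₂ = l_85/l_75 = 32,579/77,603 = 0.419816.
P(exactly one) = p₁(1−p₂) + (1−p₁)p₂ = 0.134610 + 0.322414 = 0.457023.

0.4570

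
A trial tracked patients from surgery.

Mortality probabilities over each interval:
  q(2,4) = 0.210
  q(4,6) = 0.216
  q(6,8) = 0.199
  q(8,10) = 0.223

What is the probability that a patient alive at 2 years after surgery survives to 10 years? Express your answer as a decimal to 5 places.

P(survive 2→10) = (1 − 0.210) × (1 − 0.216) × (1 − 0.199) × (1 − 0.223).
= 0.790 × 0.784 × 0.801 × 0.777 = 0.385475.

0.38548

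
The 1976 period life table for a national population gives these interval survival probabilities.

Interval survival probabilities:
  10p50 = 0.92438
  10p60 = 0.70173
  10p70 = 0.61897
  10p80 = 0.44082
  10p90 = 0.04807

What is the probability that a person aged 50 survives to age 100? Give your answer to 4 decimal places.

50p50 = 0.92438 × 0.70173 × 0.61897 × 0.44082 × 0.04807.
= 0.008508.

0.0085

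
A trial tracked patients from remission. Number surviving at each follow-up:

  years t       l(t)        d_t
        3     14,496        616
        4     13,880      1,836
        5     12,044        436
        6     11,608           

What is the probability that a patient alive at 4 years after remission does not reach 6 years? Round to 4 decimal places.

0.1637

P(die before 6 | alive at 4) = 1 − l(6)/l(4) = 1 − 11,608/13,880 = (2,272)/13,880 = 0.163689.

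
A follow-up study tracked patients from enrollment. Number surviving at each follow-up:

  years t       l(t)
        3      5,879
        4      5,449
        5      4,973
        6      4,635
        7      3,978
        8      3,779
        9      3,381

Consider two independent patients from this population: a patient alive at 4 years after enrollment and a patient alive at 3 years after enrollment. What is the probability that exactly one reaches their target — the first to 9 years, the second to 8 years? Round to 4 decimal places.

p₁ = l(9)/l(4) = 3,381/5,449 = 0.620481; p₂ = l(8)/l(3) = 3,779/5,879 = 0.642796.
P(exactly one) = p₁(1−p₂) + (1−p₁)p₂ = 0.221638 + 0.243953 = 0.465592.

0.4656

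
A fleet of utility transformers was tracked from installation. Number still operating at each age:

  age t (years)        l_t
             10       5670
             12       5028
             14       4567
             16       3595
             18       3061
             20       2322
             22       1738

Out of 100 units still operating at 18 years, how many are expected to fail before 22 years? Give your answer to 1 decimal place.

The relevant probability is 1 − 1738/3061 = 0.432212.
Expected number = 100 × 0.432212 = 43.2.

43.2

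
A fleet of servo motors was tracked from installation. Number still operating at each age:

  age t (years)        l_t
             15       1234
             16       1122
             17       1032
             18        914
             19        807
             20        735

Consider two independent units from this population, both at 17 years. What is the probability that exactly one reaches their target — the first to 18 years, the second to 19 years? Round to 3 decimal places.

0.283

p₁ = l_18/l_17 = 914/1032 = 0.885659; p₂ = l_19/l_17 = 807/1032 = 0.781977.
P(exactly one) = p₁(1−p₂) + (1−p₁)p₂ = 0.193094 + 0.089412 = 0.282506.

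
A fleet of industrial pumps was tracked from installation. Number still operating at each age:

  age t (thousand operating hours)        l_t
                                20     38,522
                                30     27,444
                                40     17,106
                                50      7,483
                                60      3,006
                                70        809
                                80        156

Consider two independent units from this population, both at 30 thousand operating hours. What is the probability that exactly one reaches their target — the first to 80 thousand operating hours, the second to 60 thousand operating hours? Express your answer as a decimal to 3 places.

0.114

p₁ = l_80/l_30 = 156/27,444 = 0.005684; p₂ = l_60/l_30 = 3,006/27,444 = 0.109532.
P(exactly one) = p₁(1−p₂) + (1−p₁)p₂ = 0.005061 + 0.108909 = 0.113971.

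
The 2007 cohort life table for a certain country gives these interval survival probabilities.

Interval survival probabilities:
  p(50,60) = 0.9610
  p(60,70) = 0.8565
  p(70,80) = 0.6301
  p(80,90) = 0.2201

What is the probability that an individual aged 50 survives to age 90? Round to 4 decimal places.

Survival from 50 to 90 is the product of surviving each interval: 0.9610 × 0.8565 × 0.6301 × 0.2201.
= 0.114151.

0.1142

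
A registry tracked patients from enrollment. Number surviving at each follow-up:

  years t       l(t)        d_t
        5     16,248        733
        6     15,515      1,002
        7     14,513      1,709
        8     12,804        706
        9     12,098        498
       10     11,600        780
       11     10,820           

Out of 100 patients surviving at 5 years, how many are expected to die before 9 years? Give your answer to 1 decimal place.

25.5

The relevant probability is 1 − 12,098/16,248 = 0.255416.
Expected number = 100 × 0.255416 = 25.5.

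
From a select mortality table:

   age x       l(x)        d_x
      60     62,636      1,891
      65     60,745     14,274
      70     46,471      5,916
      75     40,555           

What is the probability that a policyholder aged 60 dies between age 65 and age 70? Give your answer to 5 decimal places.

This is the probability of reaching 65 but not 70, conditional on being alive at 60: (l(65) − l(70)) / l(60).
= (60,745 − 46,471) / 62,636 = 14,274 / 62,636 = 0.227888.

0.22789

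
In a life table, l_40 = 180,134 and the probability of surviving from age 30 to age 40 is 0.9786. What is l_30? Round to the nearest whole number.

l_30 = l_40 / p = 180,134 / 0.9786 = 184073.

184073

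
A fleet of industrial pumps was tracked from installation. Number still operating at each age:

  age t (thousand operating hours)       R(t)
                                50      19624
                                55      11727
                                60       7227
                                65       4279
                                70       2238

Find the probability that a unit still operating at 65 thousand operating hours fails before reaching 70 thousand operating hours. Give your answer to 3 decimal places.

P(fail before 70 | operational at 65) = 1 − R(70)/R(65) = 1 − 2238/4279 = (2041)/4279 = 0.476981.

0.477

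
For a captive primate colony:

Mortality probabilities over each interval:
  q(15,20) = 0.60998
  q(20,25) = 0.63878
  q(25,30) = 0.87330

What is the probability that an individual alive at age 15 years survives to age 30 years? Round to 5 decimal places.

The overall survival probability is (1 − 0.60998) × (1 − 0.63878) × (1 − 0.87330).
= 0.39002 × 0.36122 × 0.12670 = 0.017850.

0.01785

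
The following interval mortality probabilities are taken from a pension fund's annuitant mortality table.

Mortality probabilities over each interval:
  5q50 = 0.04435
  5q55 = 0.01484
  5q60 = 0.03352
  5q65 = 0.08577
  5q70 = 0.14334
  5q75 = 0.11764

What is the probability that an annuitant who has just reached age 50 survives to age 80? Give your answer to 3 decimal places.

30p50 = (1 − 0.04435) × (1 − 0.01484) × (1 − 0.03352) × (1 − 0.08577) × (1 − 0.14334) × (1 − 0.11764).
= 0.95565 × 0.98516 × 0.96648 × 0.91423 × 0.85666 × 0.88236 = 0.628794.

0.629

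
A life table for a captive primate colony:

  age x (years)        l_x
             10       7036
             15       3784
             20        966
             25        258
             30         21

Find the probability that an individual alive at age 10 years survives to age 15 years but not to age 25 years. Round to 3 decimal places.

This is the probability of reaching 15 but not 25, conditional on being alive at 10: (l_15 − l_25) / l_10.
= (3784 − 258) / 7036 = 3526 / 7036 = 0.501137.

0.501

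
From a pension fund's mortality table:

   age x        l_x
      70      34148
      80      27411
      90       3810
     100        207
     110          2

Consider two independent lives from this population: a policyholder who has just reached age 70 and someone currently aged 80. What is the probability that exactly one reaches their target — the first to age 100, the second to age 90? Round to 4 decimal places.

0.1434

p₁ = l_100/l_70 = 207/34148 = 0.006062; p₂ = l_90/l_80 = 3810/27411 = 0.138995.
P(exactly one) = p₁(1−p₂) + (1−p₁)p₂ = 0.005219 + 0.138152 = 0.143372.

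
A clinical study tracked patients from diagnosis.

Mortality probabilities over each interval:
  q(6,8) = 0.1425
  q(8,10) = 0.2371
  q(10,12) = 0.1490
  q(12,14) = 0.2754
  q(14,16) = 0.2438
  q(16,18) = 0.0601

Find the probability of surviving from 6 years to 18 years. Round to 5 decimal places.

0.28671

P(survive 6→18) = (1 − 0.1425) × (1 − 0.2371) × (1 − 0.1490) × (1 − 0.2754) × (1 − 0.2438) × (1 − 0.0601).
= 0.8575 × 0.7629 × 0.8510 × 0.7246 × 0.7562 × 0.9399 = 0.286713.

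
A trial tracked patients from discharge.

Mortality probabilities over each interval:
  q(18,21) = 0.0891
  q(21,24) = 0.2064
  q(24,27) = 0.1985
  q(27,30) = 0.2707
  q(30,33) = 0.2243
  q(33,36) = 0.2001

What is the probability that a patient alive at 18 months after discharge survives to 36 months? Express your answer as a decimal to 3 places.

0.262

P(survive 18→36) = (1 − 0.0891) × (1 − 0.2064) × (1 − 0.1985) × (1 − 0.2707) × (1 − 0.2243) × (1 − 0.2001).
= 0.9109 × 0.7936 × 0.8015 × 0.7293 × 0.7757 × 0.7999 = 0.262187.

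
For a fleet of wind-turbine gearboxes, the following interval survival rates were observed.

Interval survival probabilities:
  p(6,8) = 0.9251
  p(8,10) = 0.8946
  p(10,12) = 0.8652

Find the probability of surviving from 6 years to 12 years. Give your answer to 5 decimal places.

0.71603

Chaining the interval survival probabilities: 0.9251 × 0.8946 × 0.8652.
= 0.716035.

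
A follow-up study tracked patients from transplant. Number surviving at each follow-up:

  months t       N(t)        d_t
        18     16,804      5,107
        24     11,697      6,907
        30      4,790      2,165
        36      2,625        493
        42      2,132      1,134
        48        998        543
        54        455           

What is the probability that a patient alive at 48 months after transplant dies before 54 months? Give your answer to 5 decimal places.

0.54409

P(die before 54 | alive at 48) = 1 − N(54)/N(48) = 1 − 455/998 = (543)/998 = 0.544088.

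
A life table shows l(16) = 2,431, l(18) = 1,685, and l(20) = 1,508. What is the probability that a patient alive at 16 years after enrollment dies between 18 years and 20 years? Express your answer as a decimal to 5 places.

0.07281

This is the probability of reaching 18 but not 20, conditional on being alive at 16: (l(18) − l(20)) / l(16).
= (1,685 − 1,508) / 2,431 = 177 / 2,431 = 0.072810.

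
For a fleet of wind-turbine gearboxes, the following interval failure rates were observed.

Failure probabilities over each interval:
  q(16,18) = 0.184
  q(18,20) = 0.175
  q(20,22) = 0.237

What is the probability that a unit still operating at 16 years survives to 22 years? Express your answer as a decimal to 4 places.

Survival from 16 to 22 is the product of surviving each interval: (1 − 0.184) × (1 − 0.175) × (1 − 0.237).
= 0.816 × 0.825 × 0.763 = 0.513652.

0.5137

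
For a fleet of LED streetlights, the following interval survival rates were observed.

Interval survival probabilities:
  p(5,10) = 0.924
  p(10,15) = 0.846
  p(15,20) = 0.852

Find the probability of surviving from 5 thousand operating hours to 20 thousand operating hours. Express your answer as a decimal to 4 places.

The overall survival probability is 0.924 × 0.846 × 0.852.
= 0.666012.

0.6660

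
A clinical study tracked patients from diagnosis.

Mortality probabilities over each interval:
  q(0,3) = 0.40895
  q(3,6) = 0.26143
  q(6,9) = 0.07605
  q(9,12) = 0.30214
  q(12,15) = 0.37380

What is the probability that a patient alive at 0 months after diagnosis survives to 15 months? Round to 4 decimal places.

0.1763

Survival from 0 to 15 is the product of surviving each interval: (1 − 0.40895) × (1 − 0.26143) × (1 − 0.07605) × (1 − 0.30214) × (1 − 0.37380).
= 0.59105 × 0.73857 × 0.92395 × 0.69786 × 0.62620 = 0.176257.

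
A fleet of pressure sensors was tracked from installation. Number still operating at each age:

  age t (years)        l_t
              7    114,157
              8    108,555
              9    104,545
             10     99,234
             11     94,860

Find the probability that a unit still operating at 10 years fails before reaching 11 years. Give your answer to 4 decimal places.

P(fail before 11 | operational at 10) = 1 − l_11/l_10 = 1 − 94,860/99,234 = (4,374)/99,234 = 0.044078.

0.0441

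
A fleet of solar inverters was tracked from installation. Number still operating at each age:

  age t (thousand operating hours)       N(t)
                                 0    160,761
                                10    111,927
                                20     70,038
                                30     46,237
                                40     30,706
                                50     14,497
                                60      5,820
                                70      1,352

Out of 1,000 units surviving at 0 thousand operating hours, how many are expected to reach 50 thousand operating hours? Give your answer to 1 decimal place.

The relevant probability is 14,497/160,761 = 0.090177.
Expected number = 1,000 × 0.090177 = 90.2.

90.2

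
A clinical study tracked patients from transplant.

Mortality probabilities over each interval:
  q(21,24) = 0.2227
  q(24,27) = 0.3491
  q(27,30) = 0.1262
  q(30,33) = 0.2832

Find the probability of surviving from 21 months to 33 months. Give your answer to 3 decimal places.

Survival from 21 to 33 is the product of surviving each interval: (1 − 0.2227) × (1 − 0.3491) × (1 − 0.1262) × (1 − 0.2832).
= 0.7773 × 0.6509 × 0.8738 × 0.7168 = 0.316893.

0.317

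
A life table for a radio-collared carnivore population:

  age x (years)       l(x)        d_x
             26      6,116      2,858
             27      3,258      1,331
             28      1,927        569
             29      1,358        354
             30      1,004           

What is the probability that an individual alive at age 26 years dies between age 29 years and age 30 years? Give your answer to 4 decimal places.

This is the probability of reaching 29 but not 30, conditional on being alive at 26: (l(29) − l(30)) / l(26).
= (1,358 − 1,004) / 6,116 = 354 / 6,116 = 0.057881.

0.0579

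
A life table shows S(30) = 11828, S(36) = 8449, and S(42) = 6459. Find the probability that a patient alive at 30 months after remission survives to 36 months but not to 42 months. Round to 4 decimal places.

This is the probability of reaching 36 but not 42, conditional on being alive at 30: (S(36) − S(42)) / S(30).
= (8449 − 6459) / 11828 = 1990 / 11828 = 0.168245.

0.1682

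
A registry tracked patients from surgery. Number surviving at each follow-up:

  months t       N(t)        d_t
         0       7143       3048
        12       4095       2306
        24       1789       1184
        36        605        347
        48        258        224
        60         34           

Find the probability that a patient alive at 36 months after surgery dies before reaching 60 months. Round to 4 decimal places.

P(die before 60 | alive at 36) = 1 − N(60)/N(36) = 1 − 34/605 = (571)/605 = 0.943802.

0.9438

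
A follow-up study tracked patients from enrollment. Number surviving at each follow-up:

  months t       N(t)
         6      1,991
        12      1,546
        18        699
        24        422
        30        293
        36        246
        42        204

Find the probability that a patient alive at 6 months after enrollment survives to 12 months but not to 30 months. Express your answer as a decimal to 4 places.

This is the probability of reaching 12 but not 30, conditional on being alive at 6: (N(12) − N(30)) / N(6).
= (1,546 − 293) / 1,991 = 1,253 / 1,991 = 0.629332.

0.6293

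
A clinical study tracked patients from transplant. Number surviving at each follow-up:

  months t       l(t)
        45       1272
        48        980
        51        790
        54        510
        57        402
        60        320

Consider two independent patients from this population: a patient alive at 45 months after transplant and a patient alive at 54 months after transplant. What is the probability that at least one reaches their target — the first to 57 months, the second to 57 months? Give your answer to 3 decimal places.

0.855

p₁ = l(57)/l(45) = 402/1272 = 0.316038; p₂ = l(57)/l(54) = 402/510 = 0.788235.
P(at least one) = 1 − (1−p₁)(1−p₂) = 1 − 0.683962 × 0.211765 = 0.855161.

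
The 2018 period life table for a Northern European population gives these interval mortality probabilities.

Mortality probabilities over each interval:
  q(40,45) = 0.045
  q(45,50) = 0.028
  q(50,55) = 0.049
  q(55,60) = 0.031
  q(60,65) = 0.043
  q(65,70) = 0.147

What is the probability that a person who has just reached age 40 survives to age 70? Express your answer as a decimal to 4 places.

Chaining the interval survival probabilities: (1 − 0.045) × (1 − 0.028) × (1 − 0.049) × (1 − 0.031) × (1 − 0.043) × (1 − 0.147).
= 0.955 × 0.972 × 0.951 × 0.969 × 0.957 × 0.853 = 0.698289.

0.6983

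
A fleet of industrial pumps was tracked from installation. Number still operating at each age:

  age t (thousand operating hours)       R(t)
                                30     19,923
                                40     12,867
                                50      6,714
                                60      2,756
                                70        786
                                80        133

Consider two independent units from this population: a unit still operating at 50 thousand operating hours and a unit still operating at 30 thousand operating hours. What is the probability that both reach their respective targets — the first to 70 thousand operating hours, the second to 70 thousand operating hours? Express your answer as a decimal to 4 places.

p₁ = R(70)/R(50) = 786/6,714 = 0.117069; p₂ = R(70)/R(30) = 786/19,923 = 0.039452.
P(both) = p₁ × p₂ = 0.117069 × 0.039452 = 0.004619.

0.0046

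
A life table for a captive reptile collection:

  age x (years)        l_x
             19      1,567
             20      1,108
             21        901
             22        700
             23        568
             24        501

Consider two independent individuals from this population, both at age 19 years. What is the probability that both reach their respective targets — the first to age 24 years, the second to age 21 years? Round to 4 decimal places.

0.1838

p₁ = l_24/l_19 = 501/1,567 = 0.319719; p₂ = l_21/l_19 = 901/1,567 = 0.574984.
P(both) = p₁ × p₂ = 0.319719 × 0.574984 = 0.183833.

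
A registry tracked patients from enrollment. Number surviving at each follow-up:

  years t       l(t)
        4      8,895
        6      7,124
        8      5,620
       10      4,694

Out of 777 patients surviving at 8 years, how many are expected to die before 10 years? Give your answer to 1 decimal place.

The relevant probability is 1 − 4,694/5,620 = 0.164769.
Expected number = 777 × 0.164769 = 128.0.

128.0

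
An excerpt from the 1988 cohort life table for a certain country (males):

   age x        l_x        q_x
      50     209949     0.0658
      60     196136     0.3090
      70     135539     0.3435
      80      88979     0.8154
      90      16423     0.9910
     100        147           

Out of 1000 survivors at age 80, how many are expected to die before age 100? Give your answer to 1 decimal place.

The relevant probability is 1 − 147/88979 = 0.998348.
Expected number = 1000 × 0.998348 = 998.3.

998.3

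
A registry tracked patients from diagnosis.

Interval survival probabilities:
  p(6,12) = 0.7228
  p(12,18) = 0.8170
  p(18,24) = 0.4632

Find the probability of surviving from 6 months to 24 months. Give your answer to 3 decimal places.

Chaining the interval survival probabilities: 0.7228 × 0.8170 × 0.4632.
= 0.273532.

0.274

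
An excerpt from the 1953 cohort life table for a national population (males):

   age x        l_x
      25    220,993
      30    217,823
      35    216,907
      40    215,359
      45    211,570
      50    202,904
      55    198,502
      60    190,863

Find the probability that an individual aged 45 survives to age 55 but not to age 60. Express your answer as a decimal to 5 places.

We want 10|5q45 = (l_55 − l_60)/l_45.
This is the probability of reaching 55 but not 60, conditional on being alive at 45: (l_55 − l_60) / l_45.
= (198,502 − 190,863) / 211,570 = 7,639 / 211,570 = 0.036106.

0.03611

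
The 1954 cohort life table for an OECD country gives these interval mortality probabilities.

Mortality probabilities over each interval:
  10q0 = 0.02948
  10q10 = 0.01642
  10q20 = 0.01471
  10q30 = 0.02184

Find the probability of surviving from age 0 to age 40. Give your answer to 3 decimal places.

0.920

Survival from 0 to 40 is the product of surviving each interval: (1 − 0.02948) × (1 − 0.01642) × (1 − 0.01471) × (1 − 0.02184).
= 0.97052 × 0.98358 × 0.98529 × 0.97816 = 0.920001.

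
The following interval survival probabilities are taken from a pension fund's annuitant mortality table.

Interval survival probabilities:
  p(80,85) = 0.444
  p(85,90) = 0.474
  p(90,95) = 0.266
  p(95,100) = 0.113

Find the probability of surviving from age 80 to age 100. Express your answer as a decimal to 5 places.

0.00633

P(survive 80→100) = 0.444 × 0.474 × 0.266 × 0.113.
= 0.006326.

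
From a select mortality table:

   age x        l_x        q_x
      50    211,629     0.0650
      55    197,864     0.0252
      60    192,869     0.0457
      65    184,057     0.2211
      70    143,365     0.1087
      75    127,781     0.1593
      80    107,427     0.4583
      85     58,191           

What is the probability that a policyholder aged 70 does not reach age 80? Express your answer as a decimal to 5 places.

P(die before 80 | alive at 70) = 1 − l_80/l_70 = 1 − 107,427/143,365 = (35,938)/143,365 = 0.250675.

0.25067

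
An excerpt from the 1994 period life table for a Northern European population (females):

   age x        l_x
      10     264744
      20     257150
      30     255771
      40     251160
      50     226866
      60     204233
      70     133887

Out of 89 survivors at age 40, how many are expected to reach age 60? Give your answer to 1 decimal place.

The relevant probability is 204233/251160 = 0.813159.
Expected number = 89 × 0.813159 = 72.4.

72.4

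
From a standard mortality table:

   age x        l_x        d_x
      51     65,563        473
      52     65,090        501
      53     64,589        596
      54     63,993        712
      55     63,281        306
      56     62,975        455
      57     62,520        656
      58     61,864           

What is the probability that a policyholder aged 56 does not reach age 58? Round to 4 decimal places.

P(die before 58 | alive at 56) = 1 − l_58/l_56 = 1 − 61,864/62,975 = (1,111)/62,975 = 0.017642.

0.0176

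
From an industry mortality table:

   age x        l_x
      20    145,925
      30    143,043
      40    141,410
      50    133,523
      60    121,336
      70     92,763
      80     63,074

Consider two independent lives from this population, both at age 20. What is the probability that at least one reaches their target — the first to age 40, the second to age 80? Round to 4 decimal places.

0.9824

p₁ = l_40/l_20 = 141,410/145,925 = 0.969059; p₂ = l_80/l_20 = 63,074/145,925 = 0.432236.
P(at least one) = 1 − (1−p₁)(1−p₂) = 1 − 0.030941 × 0.567764 = 0.982433.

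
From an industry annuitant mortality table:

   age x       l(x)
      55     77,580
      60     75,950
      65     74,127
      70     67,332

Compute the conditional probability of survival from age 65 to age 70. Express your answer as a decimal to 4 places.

The conditional survival probability is l(70)/l(65) = 67,332/74,127 = 0.908333.

0.9083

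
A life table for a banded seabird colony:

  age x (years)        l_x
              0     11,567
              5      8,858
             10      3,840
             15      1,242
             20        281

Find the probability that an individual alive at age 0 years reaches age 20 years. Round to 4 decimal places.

The conditional survival probability is l_20/l_0 = 281/11,567 = 0.024293.

0.0243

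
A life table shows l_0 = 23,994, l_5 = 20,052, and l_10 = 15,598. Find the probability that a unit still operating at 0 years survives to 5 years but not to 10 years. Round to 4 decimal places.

This is the probability of reaching 5 but not 10, conditional on being operational at 0: (l_5 − l_10) / l_0.
= (20,052 − 15,598) / 23,994 = 4,454 / 23,994 = 0.185630.

0.1856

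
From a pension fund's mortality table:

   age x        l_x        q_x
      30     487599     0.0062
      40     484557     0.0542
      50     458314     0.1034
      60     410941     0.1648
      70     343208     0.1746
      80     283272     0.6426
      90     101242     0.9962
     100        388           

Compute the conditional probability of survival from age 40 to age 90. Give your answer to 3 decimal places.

The conditional survival probability is l_90/l_40 = 101242/484557 = 0.208937.

0.209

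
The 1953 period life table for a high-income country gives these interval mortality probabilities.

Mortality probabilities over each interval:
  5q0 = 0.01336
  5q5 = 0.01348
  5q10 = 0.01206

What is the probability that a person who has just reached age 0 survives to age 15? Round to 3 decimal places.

The overall survival probability is (1 − 0.01336) × (1 − 0.01348) × (1 − 0.01206).
= 0.98664 × 0.98652 × 0.98794 = 0.961602.

0.962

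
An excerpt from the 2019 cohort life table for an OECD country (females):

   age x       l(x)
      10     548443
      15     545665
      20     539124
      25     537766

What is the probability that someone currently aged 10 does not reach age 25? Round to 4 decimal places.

P(die before 25 | alive at 10) = 1 − l(25)/l(10) = 1 − 537766/548443 = (10677)/548443 = 0.019468.

0.0195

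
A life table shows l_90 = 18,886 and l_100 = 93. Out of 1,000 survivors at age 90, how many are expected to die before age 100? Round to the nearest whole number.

995

The relevant probability is 1 − 93/18,886 = 0.995076.
Expected number = 1,000 × 0.995076 = 995.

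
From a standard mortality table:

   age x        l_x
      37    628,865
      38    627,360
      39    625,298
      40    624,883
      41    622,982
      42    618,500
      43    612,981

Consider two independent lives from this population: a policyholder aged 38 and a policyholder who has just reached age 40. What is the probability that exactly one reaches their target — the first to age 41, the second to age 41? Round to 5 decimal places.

p₁ = l_41/l_38 = 622,982/627,360 = 0.993022; p₂ = l_41/l_40 = 622,982/624,883 = 0.996958.
P(exactly one) = p₁(1−p₂) + (1−p₁)p₂ = 0.003021 + 0.006957 = 0.009978.

0.00998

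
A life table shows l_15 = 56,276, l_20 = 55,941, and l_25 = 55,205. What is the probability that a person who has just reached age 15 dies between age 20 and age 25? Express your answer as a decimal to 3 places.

This is the probability of reaching 20 but not 25, conditional on being alive at 15: (l_20 − l_25) / l_15.
= (55,941 − 55,205) / 56,276 = 736 / 56,276 = 0.013078.

0.013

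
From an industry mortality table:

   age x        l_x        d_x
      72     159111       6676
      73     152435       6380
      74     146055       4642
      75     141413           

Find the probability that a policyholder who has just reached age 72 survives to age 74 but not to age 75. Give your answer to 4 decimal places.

We want 2|1q72 = (l_74 − l_75)/l_72.
This is the probability of reaching 74 but not 75, conditional on being alive at 72: (l_74 − l_75) / l_72.
= (146055 − 141413) / 159111 = 4642 / 159111 = 0.029175.

0.0292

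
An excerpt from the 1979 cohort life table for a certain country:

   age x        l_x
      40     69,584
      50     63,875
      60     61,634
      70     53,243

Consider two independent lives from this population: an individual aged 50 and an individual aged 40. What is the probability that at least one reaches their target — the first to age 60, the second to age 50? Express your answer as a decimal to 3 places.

p₁ = l_60/l_50 = 61,634/63,875 = 0.964916; p₂ = l_50/l_40 = 63,875/69,584 = 0.917955.
P(at least one) = 1 − (1−p₁)(1−p₂) = 1 − 0.035084 × 0.082045 = 0.997122.

0.997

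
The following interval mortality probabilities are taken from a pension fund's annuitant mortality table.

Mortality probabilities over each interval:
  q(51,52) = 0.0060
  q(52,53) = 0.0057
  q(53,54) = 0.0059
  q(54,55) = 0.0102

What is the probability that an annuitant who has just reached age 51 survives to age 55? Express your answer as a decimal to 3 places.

The overall survival probability is (1 − 0.0060) × (1 − 0.0057) × (1 − 0.0059) × (1 − 0.0102).
= 0.9940 × 0.9943 × 0.9941 × 0.9898 = 0.972481.

0.972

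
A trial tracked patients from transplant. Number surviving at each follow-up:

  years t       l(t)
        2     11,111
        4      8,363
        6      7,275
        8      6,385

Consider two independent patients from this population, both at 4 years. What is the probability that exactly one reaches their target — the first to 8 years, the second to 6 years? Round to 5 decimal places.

p₁ = l(8)/l(4) = 6,385/8,363 = 0.763482; p₂ = l(6)/l(4) = 7,275/8,363 = 0.869903.
P(exactly one) = p₁(1−p₂) + (1−p₁)p₂ = 0.099327 + 0.205748 = 0.305074.

0.30507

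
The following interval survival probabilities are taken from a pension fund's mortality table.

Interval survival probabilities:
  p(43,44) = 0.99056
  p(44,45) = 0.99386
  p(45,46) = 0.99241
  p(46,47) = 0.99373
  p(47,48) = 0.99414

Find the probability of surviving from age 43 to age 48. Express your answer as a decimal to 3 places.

Chaining the interval survival probabilities: 0.99056 × 0.99386 × 0.99241 × 0.99373 × 0.99414.
= 0.965191.

0.965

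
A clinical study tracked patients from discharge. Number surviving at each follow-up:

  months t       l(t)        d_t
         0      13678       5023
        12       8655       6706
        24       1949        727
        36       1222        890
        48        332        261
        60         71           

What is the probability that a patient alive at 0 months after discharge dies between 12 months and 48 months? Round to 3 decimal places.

0.608

This is the probability of reaching 12 but not 48, conditional on being alive at 0: (l(12) − l(48)) / l(0).
= (8655 − 332) / 13678 = 8323 / 13678 = 0.608495.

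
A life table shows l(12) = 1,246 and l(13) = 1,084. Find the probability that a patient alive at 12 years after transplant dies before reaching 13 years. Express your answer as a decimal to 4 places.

P(die before 13 | alive at 12) = 1 − l(13)/l(12) = 1 − 1,084/1,246 = (162)/1,246 = 0.130016.

0.1300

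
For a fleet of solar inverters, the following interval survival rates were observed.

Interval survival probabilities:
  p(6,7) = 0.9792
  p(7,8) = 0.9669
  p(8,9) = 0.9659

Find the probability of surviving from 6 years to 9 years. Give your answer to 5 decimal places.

P(survive 6→9) = 0.9792 × 0.9669 × 0.9659.
= 0.914503.

0.91450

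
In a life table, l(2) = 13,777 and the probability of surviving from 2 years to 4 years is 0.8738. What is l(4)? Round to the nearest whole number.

l(4) = l(2) × p = 13,777 × 0.8738 = 12038.

12038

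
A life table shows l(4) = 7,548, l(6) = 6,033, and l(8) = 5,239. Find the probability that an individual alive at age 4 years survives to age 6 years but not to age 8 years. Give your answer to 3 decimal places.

This is the probability of reaching 6 but not 8, conditional on being alive at 4: (l(6) − l(8)) / l(4).
= (6,033 − 5,239) / 7,548 = 794 / 7,548 = 0.105193.

0.105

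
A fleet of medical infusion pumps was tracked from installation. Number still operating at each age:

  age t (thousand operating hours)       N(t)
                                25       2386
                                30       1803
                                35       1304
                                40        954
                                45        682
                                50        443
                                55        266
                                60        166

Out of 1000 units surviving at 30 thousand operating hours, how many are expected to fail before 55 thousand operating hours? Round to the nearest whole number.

The relevant probability is 1 − 266/1803 = 0.852468.
Expected number = 1000 × 0.852468 = 852.

852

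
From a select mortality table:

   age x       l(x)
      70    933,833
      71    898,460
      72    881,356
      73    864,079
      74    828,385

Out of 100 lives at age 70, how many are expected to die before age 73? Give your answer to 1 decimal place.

7.5

The relevant probability is 1 − 864,079/933,833 = 0.074696.
Expected number = 100 × 0.074696 = 7.5.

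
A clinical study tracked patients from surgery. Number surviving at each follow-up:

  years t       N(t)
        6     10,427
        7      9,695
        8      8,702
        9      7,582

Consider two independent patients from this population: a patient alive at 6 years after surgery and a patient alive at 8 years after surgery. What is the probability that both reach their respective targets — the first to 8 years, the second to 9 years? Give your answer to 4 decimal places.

0.7272

p₁ = N(8)/N(6) = 8,702/10,427 = 0.834564; p₂ = N(9)/N(8) = 7,582/8,702 = 0.871294.
P(both) = p₁ × p₂ = 0.834564 × 0.871294 = 0.727151.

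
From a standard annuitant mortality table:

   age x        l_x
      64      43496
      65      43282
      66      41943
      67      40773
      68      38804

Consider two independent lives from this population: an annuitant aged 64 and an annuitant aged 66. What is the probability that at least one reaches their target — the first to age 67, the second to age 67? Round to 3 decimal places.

p₁ = l_67/l_64 = 40773/43496 = 0.937397; p₂ = l_67/l_66 = 40773/41943 = 0.972105.
P(at least one) = 1 − (1−p₁)(1−p₂) = 1 − 0.062603 × 0.027895 = 0.998254.

0.998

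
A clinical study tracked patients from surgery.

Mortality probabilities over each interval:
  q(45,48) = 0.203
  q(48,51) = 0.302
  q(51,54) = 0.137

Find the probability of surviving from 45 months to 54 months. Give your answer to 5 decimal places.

0.48009

The overall survival probability is (1 − 0.203) × (1 − 0.302) × (1 − 0.137).
= 0.797 × 0.698 × 0.863 = 0.480092.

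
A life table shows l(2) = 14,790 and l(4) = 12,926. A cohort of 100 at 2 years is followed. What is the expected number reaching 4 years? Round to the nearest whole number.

87

The relevant probability is 12,926/14,790 = 0.873969.
Expected number = 100 × 0.873969 = 87.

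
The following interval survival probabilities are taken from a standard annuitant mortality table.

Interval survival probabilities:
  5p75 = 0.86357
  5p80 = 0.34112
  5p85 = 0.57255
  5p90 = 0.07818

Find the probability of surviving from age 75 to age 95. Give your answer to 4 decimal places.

Chaining the interval survival probabilities: 0.86357 × 0.34112 × 0.57255 × 0.07818.
= 0.013186.

0.0132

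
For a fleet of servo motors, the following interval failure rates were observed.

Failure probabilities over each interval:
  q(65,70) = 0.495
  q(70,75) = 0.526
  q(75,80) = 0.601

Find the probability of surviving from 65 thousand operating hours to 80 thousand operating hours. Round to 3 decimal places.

Chaining the interval survival probabilities: (1 − 0.495) × (1 − 0.526) × (1 − 0.601).
= 0.505 × 0.474 × 0.399 = 0.095509.

0.096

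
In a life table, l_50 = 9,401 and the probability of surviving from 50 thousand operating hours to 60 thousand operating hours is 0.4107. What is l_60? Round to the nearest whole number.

l_60 = l_50 × p = 9,401 × 0.4107 = 3861.

3861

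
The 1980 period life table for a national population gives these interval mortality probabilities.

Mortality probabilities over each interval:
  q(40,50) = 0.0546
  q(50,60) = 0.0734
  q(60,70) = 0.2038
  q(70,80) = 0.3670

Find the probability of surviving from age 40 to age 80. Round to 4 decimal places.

0.4415

P(survive 40→80) = (1 − 0.0546) × (1 − 0.0734) × (1 − 0.2038) × (1 − 0.3670).
= 0.9454 × 0.9266 × 0.7962 × 0.6330 = 0.441503.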